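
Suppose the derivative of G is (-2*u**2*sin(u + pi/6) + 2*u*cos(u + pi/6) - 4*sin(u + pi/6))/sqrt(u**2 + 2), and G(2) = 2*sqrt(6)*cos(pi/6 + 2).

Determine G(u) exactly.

Recognize the product-rule pattern: G'(u) = v'r + vr' with v = 2*sqrt(u**2 + 2), r = cos(u + pi/6), so integration by parts undoes it.
A general antiderivative is 2*sqrt(u**2 + 2)*cos(u + pi/6) + C.
The condition gives C = 2*sqrt(6)*cos(pi/6 + 2) - (2*sqrt(6)*cos(pi/6 + 2)) = 0.
So G(u) = 2*sqrt(u**2 + 2)*cos(u + pi/6).
Check: d/du[2*sqrt(u**2 + 2)*cos(u + pi/6)] = (-2*u**2*sin(u + pi/6) + 2*u*cos(u + pi/6) - 4*sin(u + pi/6))/sqrt(u**2 + 2) = G'(u).

G(u) = 2*sqrt(u**2 + 2)*cos(u + pi/6)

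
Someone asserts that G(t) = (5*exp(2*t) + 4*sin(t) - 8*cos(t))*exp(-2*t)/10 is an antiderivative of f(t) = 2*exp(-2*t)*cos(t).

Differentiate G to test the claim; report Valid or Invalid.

d/dt[G] = 2*exp(-2*t)*cos(t)
This equals f(t) exactly, so the claim holds.

Valid - the claim checks out under differentiation.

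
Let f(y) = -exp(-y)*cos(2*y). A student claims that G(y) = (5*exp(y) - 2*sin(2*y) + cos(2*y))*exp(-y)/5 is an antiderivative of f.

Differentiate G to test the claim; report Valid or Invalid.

d/dy[G] = -exp(-y)*cos(2*y)
This equals f(y) exactly, so the claim holds.

Valid: G'(y) = f(y).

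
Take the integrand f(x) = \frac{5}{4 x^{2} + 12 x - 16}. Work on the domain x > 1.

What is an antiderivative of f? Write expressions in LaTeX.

The denominator factors as 4 \left(x - 1\right) \left(x + 4\right); partial fractions split f into directly integrable pieces: - \frac{1}{4 \left(x + 4\right)} + \frac{1}{4 \left(x - 1\right)}.
Check: d/dx[\frac{\log{\left(x - 1 \right)}}{4} - \frac{\log{\left(x + 4 \right)}}{4}] = \frac{5}{4 x^{2} + 12 x - 16} = f(x).

An antiderivative is F(x) = \frac{\log{\left(x - 1 \right)}}{4} - \frac{\log{\left(x + 4 \right)}}{4}.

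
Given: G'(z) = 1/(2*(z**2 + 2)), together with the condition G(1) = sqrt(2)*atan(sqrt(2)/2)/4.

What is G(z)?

Any candidate G(z) must reproduce the stated G'(z) exactly.
A general antiderivative is sqrt(2)*atan(sqrt(2)*z/2)/4 + C.
The condition gives C = sqrt(2)*atan(sqrt(2)/2)/4 - (sqrt(2)*atan(sqrt(2)/2)/4) = 0.
So G(z) = sqrt(2)*atan(sqrt(2)*z/2)/4.
Check: d/dz[sqrt(2)*atan(sqrt(2)*z/2)/4] = 1/(2*z**2 + 4), which equals G'(z).

G(z) = sqrt(2)*atan(sqrt(2)*z/2)/4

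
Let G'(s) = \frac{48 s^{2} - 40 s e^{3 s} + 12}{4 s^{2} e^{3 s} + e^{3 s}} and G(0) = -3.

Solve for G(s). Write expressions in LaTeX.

The proposed G(s) is checked by its d/ds: the result must match the given G'(s).
A general antiderivative is - 5 \log{\left(4 s^{2} + 1 \right)} - 4 e^{- 3 s} + C.
The condition gives C = -3 - (-4) = 1.
So G(s) = \left(- 5 e^{3 s} \log{\left(4 s^{2} + 1 \right)} + e^{3 s} - 4\right) e^{- 3 s}.
Check: d/ds[\left(- 5 e^{3 s} \log{\left(4 s^{2} + 1 \right)} + e^{3 s} - 4\right) e^{- 3 s}] = \frac{48 s^{2} - 40 s e^{3 s} + 12}{4 s^{2} e^{3 s} + e^{3 s}} = G'(s).

G(s) = \left(- 5 e^{3 s} \log{\left(4 s^{2} + 1 \right)} + e^{3 s} - 4\right) e^{- 3 s}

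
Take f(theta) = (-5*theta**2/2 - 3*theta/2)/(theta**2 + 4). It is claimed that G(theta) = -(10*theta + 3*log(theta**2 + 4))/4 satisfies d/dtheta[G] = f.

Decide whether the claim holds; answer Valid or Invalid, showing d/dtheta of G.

d/dtheta[G] = (-5*theta**2 - 3*theta - 20)/(2*theta**2 + 8)
d/dtheta[G] - f(theta) = -10/(theta**2 + 4) != 0.

Invalid: d/dtheta[G] - f = -10/(theta**2 + 4), which is not 0.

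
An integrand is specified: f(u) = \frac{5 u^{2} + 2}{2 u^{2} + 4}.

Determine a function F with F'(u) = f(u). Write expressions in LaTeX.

A candidate is checked by its d/du: the result must match f(u).
Check: d/du[\frac{5 u}{2} - 2 \sqrt{2} \operatorname{atan}{\left(\frac{\sqrt{2} u}{2} \right)}] = \frac{5 u^{2} + 2}{2 u^{2} + 4} = f(u).

An antiderivative is F(u) = \frac{5 u}{2} - 2 \sqrt{2} \operatorname{atan}{\left(\frac{\sqrt{2} u}{2} \right)}.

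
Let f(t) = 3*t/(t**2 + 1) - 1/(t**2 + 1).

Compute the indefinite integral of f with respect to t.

F(t) = 3*log(t**2 + 1)/2 - atan(t) + C

Integrate term by term and add the pieces.
Check: d/dt[3*log(t**2 + 1)/2 - atan(t)] = (3*t - 1)/(t**2 + 1), which equals f(t).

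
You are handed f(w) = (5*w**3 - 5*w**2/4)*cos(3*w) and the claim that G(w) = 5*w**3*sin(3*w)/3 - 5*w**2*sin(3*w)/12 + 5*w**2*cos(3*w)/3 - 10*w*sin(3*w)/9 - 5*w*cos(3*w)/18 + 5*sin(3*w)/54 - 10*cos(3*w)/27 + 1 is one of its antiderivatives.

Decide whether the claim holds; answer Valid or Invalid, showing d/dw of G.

Valid - differentiating G returns exactly f.

d/dw[G] = 5*w**3*cos(3*w) - 5*w**2*cos(3*w)/4
This equals f(w) exactly, so the claim holds.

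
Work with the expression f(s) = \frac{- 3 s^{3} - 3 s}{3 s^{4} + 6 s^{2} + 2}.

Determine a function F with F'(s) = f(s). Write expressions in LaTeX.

The substitution u = 2 s^{4} + 4 s^{2} + \frac{4}{3} works: f is exactly (dF/du)*(du/ds) for that inner function.
Check: d/ds[- \frac{\log{\left(2 s^{4} + 4 s^{2} + \frac{4}{3} \right)}}{4}] = \frac{- 3 s^{3} - 3 s}{3 s^{4} + 6 s^{2} + 2} = f(s).

An antiderivative is F(s) = - \frac{\log{\left(2 s^{4} + 4 s^{2} + \frac{4}{3} \right)}}{4}.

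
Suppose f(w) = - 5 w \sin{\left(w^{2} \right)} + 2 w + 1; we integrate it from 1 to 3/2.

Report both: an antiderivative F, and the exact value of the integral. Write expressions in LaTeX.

Antiderivative: F(w) = w^{2} + w + \frac{5 \cos{\left(w^{2} \right)}}{2}; value = \frac{5 \cos{\left(\frac{9}{4} \right)}}{2} - \frac{5 \cos{\left(1 \right)}}{2} + \frac{7}{4}

Integrate term by term and add the pieces.
F(w) = w^{2} + w + \frac{5 \cos{\left(w^{2} \right)}}{2} is an antiderivative of f.
Check: d/dw[w^{2} + w + \frac{5 \cos{\left(w^{2} \right)}}{2}] = - 5 w \sin{\left(w^{2} \right)} + 2 w + 1 = f(w).
F(3/2) = \frac{5 \cos{\left(\frac{9}{4} \right)}}{2} + \frac{15}{4}; F(1) = \frac{5 \cos{\left(1 \right)}}{2} + 2.
Integral = F(3/2) - F(1) = \frac{5 \cos{\left(\frac{9}{4} \right)}}{2} - \frac{5 \cos{\left(1 \right)}}{2} + \frac{7}{4}.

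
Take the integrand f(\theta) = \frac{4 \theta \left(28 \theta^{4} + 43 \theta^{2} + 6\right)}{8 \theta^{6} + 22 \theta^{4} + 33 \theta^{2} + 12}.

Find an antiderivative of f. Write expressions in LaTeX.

A candidate is checked by its d/d\theta: the result must match f(\theta).
Check: d/d\theta[- \log{\left(2 \theta^{2} + 1 \right)} + 4 \log{\left(\frac{2 \theta^{4}}{3} + \frac{3 \theta^{2}}{2} + 2 \right)}] = \frac{112 \theta^{5} + 172 \theta^{3} + 24 \theta}{8 \theta^{6} + 22 \theta^{4} + 33 \theta^{2} + 12}, which equals f(\theta).

An antiderivative is F(\theta) = - \log{\left(2 \theta^{2} + 1 \right)} + 4 \log{\left(\frac{2 \theta^{4}}{3} + \frac{3 \theta^{2}}{2} + 2 \right)}.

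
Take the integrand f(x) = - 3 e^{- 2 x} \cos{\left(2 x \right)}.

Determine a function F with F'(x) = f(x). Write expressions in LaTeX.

An antiderivative is F(x) = \frac{3 \left(- \sin{\left(2 x \right)} + \cos{\left(2 x \right)}\right) e^{- 2 x}}{4}.

Differentiate the proposed F(x) back; it has to land on f(x) exactly.
Check: d/dx[\frac{3 \left(- \sin{\left(2 x \right)} + \cos{\left(2 x \right)}\right) e^{- 2 x}}{4}] = - 3 e^{- 2 x} \cos{\left(2 x \right)} = f(x).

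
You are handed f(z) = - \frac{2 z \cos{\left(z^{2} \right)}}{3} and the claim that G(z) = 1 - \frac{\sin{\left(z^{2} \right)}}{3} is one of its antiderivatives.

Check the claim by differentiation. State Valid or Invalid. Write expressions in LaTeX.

d/dz[G] = - \frac{2 z \cos{\left(z^{2} \right)}}{3}
This equals f(z) exactly, so the claim holds.

Valid - the claim checks out under differentiation.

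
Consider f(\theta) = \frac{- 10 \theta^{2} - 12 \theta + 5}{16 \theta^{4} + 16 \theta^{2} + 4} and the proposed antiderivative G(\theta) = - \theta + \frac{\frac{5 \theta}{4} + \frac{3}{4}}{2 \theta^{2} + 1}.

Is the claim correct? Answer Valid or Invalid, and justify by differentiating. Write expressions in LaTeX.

Invalid: d/d\theta[G] - f = -1, which is not 0.

d/d\theta[G] = \frac{- 16 \theta^{4} - 26 \theta^{2} - 12 \theta + 1}{16 \theta^{4} + 16 \theta^{2} + 4}
d/d\theta[G] - f(\theta) = -1 != 0.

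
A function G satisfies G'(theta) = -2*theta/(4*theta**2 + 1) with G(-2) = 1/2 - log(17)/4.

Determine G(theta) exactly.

The substitution u = 4*theta**2 + 1 works: G'(theta) is exactly (dG/du)*(du/dtheta) for that inner function.
A general antiderivative is -log(4*theta**2 + 1)/4 + C.
The condition gives C = 1/2 - log(17)/4 - (-log(17)/4) = 1/2.
So G(theta) = 1/2 - log(4*theta**2 + 1)/4.
Check: d/dtheta[1/2 - log(4*theta**2 + 1)/4] = -2*theta/(4*theta**2 + 1) = G'(theta).

G(theta) = 1/2 - log(4*theta**2 + 1)/4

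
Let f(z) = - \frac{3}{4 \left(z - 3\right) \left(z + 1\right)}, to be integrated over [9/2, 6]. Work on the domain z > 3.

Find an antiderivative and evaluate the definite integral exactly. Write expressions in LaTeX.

Antiderivative: F(z) = \frac{3 \left(- \log{\left(z - 3 \right)} + \log{\left(z + 1 \right)}\right)}{16}; value = - \frac{3 \log{\left(\frac{11}{2} \right)}}{16} - \frac{3 \log{\left(3 \right)}}{16} + \frac{3 \log{\left(\frac{3}{2} \right)}}{16} + \frac{3 \log{\left(7 \right)}}{16}

The denominator factors as 4 \left(z - 3\right) \left(z + 1\right); partial fractions split f into directly integrable pieces: \frac{3}{16 \left(z + 1\right)} - \frac{3}{16 \left(z - 3\right)}.
F(z) = \frac{3 \left(- \log{\left(z - 3 \right)} + \log{\left(z + 1 \right)}\right)}{16} is an antiderivative of f.
Check: d/dz[\frac{3 \left(- \log{\left(z - 3 \right)} + \log{\left(z + 1 \right)}\right)}{16}] = - \frac{3}{4 z^{2} - 8 z - 12}, which equals f(z).
F(6) = - \frac{3 \log{\left(3 \right)}}{16} + \frac{3 \log{\left(7 \right)}}{16}; F(9/2) = - \frac{3 \log{\left(\frac{3}{2} \right)}}{16} + \frac{3 \log{\left(\frac{11}{2} \right)}}{16}.
Integral = F(6) - F(9/2) = - \frac{3 \log{\left(\frac{11}{2} \right)}}{16} - \frac{3 \log{\left(3 \right)}}{16} + \frac{3 \log{\left(\frac{3}{2} \right)}}{16} + \frac{3 \log{\left(7 \right)}}{16}.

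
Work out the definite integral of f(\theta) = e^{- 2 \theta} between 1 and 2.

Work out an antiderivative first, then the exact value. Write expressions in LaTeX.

Antiderivative: F(\theta) = - \frac{e^{- 2 \theta}}{2}; value = - \frac{1}{2 e^{4}} + \frac{1}{2 e^{2}}

Since d/d\theta undoes antidifferentiation here, F'(\theta) = f(\theta) is required of F(\theta).
F(\theta) = - \frac{e^{- 2 \theta}}{2} is an antiderivative of f.
Check: d/d\theta[- \frac{e^{- 2 \theta}}{2}] = e^{- 2 \theta} = f(\theta).
F(2) = - \frac{1}{2 e^{4}}; F(1) = - \frac{1}{2 e^{2}}.
Integral = F(2) - F(1) = - \frac{1}{2 e^{4}} + \frac{1}{2 e^{2}}.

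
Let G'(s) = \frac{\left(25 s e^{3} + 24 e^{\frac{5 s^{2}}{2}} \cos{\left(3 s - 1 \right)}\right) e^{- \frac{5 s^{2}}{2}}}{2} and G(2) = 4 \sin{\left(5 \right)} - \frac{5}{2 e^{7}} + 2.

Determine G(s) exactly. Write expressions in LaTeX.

Check a candidate G(s) by differentiating: d/ds[G] must match the given G'(s).
A general antiderivative is - \frac{5 e^{3 - \frac{5 s^{2}}{2}}}{2} + 4 \sin{\left(3 s - 1 \right)} + C.
The condition gives C = 4 \sin{\left(5 \right)} - \frac{5}{2 e^{7}} + 2 - (4 \sin{\left(5 \right)} - \frac{5}{2 e^{7}}) = 2.
So G(s) = - \frac{5 e^{3 - \frac{5 s^{2}}{2}}}{2} + 4 \sin{\left(3 s - 1 \right)} + 2.
Check: d/ds[- \frac{5 e^{3 - \frac{5 s^{2}}{2}}}{2} + 4 \sin{\left(3 s - 1 \right)} + 2] = \frac{\left(25 s + \frac{24 e^{\frac{5 s^{2}}{2}} \cos{\left(3 s - 1 \right)}}{e^{3}}\right) e^{3} e^{- \frac{5 s^{2}}{2}}}{2}, which equals G'(s).

G(s) = - \frac{5 e^{3 - \frac{5 s^{2}}{2}}}{2} + 4 \sin{\left(3 s - 1 \right)} + 2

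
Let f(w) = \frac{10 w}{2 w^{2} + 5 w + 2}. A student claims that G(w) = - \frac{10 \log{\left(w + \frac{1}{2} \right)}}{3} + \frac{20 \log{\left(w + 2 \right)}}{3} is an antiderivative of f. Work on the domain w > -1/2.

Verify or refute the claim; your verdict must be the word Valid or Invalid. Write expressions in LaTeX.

d/dw[G] = \frac{20 w - 20}{6 w^{2} + 15 w + 6}
d/dw[G] - f(w) = - \frac{10}{6 w + 3} != 0.

Invalid: d/dw[G] - f = - \frac{10}{6 w + 3}, which is not 0.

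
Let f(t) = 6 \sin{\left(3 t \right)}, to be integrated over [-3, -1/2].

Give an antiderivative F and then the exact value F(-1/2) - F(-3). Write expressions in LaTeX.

Whatever form F(t) takes, F'(t) = f(t) is non-negotiable.
F(t) = - 2 \cos{\left(3 t \right)} is an antiderivative of f.
Check: d/dt[- 2 \cos{\left(3 t \right)}] = 6 \sin{\left(3 t \right)} = f(t).
F(-1/2) = - 2 \cos{\left(\frac{3}{2} \right)}; F(-3) = - 2 \cos{\left(9 \right)}.
Integral = F(-1/2) - F(-3) = 2 \cos{\left(9 \right)} - 2 \cos{\left(\frac{3}{2} \right)}.

Antiderivative: F(t) = - 2 \cos{\left(3 t \right)}; value = 2 \cos{\left(9 \right)} - 2 \cos{\left(\frac{3}{2} \right)}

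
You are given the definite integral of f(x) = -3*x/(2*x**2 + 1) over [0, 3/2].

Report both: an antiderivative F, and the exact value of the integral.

Antiderivative: F(x) = -3*log(4*x**2 + 2)/4; value = -3*log(11)/4 + 3*log(2)/4

The substitution u = 4*x**2 + 2 works: f is exactly (dF/du)*(du/dx) for that inner function.
F(x) = -3*log(4*x**2 + 2)/4 is an antiderivative of f.
Check: d/dx[-3*log(4*x**2 + 2)/4] = -3*x/(2*x**2 + 1) = f(x).
F(3/2) = -3*log(11)/4; F(0) = -3*log(2)/4.
Integral = F(3/2) - F(0) = -3*log(11)/4 + 3*log(2)/4.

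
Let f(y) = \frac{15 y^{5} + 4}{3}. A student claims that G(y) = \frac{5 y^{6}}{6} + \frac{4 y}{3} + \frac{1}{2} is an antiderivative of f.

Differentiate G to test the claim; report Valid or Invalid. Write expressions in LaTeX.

d/dy[G] = 5 y^{5} + \frac{4}{3}
This equals f(y) exactly, so the claim holds.

Valid - differentiating G returns exactly f.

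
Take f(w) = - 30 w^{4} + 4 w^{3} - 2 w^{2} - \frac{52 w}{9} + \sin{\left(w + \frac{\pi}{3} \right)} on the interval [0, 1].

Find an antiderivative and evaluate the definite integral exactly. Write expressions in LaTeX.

Antiderivative: F(w) = - 6 w^{5} + w^{4} - \frac{2 w^{3}}{3} - \frac{26 w^{2}}{9} - \cos{\left(w + \frac{\pi}{3} \right)}; value = - \frac{145}{18} - \cos{\left(1 + \frac{\pi}{3} \right)}

Integrate term by term and add the pieces.
F(w) = - 6 w^{5} + w^{4} - \frac{2 w^{3}}{3} - \frac{26 w^{2}}{9} - \cos{\left(w + \frac{\pi}{3} \right)} is an antiderivative of f.
Check: d/dw[- 6 w^{5} + w^{4} - \frac{2 w^{3}}{3} - \frac{26 w^{2}}{9} - \cos{\left(w + \frac{\pi}{3} \right)}] = - 30 w^{4} + 4 w^{3} - 2 w^{2} - \frac{52 w}{9} + \sin{\left(w + \frac{\pi}{3} \right)} = f(w).
F(1) = - \frac{77}{9} - \cos{\left(1 + \frac{\pi}{3} \right)}; F(0) = - \frac{1}{2}.
Integral = F(1) - F(0) = - \frac{145}{18} - \cos{\left(1 + \frac{\pi}{3} \right)}.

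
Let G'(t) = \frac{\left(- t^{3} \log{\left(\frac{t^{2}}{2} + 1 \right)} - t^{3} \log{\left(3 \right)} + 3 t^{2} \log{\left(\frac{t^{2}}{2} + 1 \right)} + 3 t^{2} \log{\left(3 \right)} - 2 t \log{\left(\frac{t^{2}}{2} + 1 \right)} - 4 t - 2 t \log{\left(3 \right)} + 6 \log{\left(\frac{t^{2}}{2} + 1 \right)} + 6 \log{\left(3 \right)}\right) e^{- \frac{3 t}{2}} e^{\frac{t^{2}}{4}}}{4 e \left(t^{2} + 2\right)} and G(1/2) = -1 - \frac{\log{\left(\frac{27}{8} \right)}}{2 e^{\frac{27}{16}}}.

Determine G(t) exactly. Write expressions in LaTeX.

G(t) = - \frac{2 + \frac{e^{- \frac{3 t}{2}} e^{\frac{t^{2}}{4}} \log{\left(\frac{3 t^{2}}{2} + 3 \right)}}{e}}{2}

Recognize the product-rule pattern: G'(t) = u'v + uv' with u = - \frac{e^{\frac{t^{2}}{4} - \frac{3 t}{2} - 1}}{2}, v = \log{\left(\frac{3 t^{2}}{2} + 3 \right)}, so integration by parts undoes it.
A general antiderivative is - \frac{e^{\frac{t^{2}}{4} - \frac{3 t}{2} - 1} \log{\left(\frac{3 t^{2}}{2} + 3 \right)}}{2} + C.
The condition gives C = -1 - \frac{\log{\left(\frac{27}{8} \right)}}{2 e^{\frac{27}{16}}} - (- \frac{\log{\left(\frac{27}{8} \right)}}{2 e^{\frac{27}{16}}}) = -1.
So G(t) = - \frac{2 + \frac{e^{- \frac{3 t}{2}} e^{\frac{t^{2}}{4}} \log{\left(\frac{3 t^{2}}{2} + 3 \right)}}{e}}{2}.
Check: d/dt[- \frac{2 + \frac{e^{- \frac{3 t}{2}} e^{\frac{t^{2}}{4}} \log{\left(\frac{3 t^{2}}{2} + 3 \right)}}{e}}{2}] = \frac{- t^{3} e^{\frac{t^{2}}{4}} \log{\left(\frac{t^{2}}{2} + 1 \right)} - t^{3} e^{\frac{t^{2}}{4}} \log{\left(3 \right)} + 3 t^{2} e^{\frac{t^{2}}{4}} \log{\left(\frac{t^{2}}{2} + 1 \right)} + 3 t^{2} e^{\frac{t^{2}}{4}} \log{\left(3 \right)} - 2 t e^{\frac{t^{2}}{4}} \log{\left(\frac{t^{2}}{2} + 1 \right)} - 4 t e^{\frac{t^{2}}{4}} - 2 t e^{\frac{t^{2}}{4}} \log{\left(3 \right)} + 6 e^{\frac{t^{2}}{4}} \log{\left(\frac{t^{2}}{2} + 1 \right)} + 6 e^{\frac{t^{2}}{4}} \log{\left(3 \right)}}{4 e t^{2} e^{\frac{3 t}{2}} + 8 e e^{\frac{3 t}{2}}}, which equals G'(t).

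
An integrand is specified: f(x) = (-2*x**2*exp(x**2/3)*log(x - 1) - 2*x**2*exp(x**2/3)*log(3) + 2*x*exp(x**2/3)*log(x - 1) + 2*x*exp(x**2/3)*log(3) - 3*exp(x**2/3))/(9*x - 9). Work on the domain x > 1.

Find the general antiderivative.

F(x) = -exp(x**2/3)*log(3*x - 3)/3 + C

f has the shape u'v + uv' for u = -exp(x**2/3)/3 and v = log(3*x - 3) — it is the derivative of the product u*v.
Check: d/dx[-exp(x**2/3)*log(3*x - 3)/3] = (-2*x**2*exp(x**2/3)*log(x - 1) - 2*x**2*exp(x**2/3)*log(3) + 2*x*exp(x**2/3)*log(x - 1) + 2*x*exp(x**2/3)*log(3) - 3*exp(x**2/3))/(9*x - 9) = f(x).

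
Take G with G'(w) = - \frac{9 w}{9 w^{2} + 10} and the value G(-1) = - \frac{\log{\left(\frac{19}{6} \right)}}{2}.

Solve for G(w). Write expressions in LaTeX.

The substitution u = \frac{3 w^{2}}{2} + \frac{5}{3} works: G'(w) is exactly (dG/du)*(du/dw) for that inner function.
A general antiderivative is - \frac{\log{\left(\frac{3 w^{2}}{2} + \frac{5}{3} \right)}}{2} + C.
The condition gives C = - \frac{\log{\left(\frac{19}{6} \right)}}{2} - (- \frac{\log{\left(\frac{19}{6} \right)}}{2}) = 0.
So G(w) = - \frac{\log{\left(9 w^{2} + 10 \right)}}{2} + \frac{\log{\left(6 \right)}}{2}.
Check: d/dw[- \frac{\log{\left(9 w^{2} + 10 \right)}}{2} + \frac{\log{\left(6 \right)}}{2}] = - \frac{9 w}{9 w^{2} + 10} = G'(w).

G(w) = - \frac{\log{\left(9 w^{2} + 10 \right)}}{2} + \frac{\log{\left(6 \right)}}{2}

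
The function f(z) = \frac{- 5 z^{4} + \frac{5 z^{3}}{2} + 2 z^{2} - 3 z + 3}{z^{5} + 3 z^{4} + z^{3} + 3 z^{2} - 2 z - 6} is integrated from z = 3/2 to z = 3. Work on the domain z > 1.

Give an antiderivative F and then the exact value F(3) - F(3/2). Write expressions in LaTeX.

Antiderivative: F(z) = \frac{- 11 \log{\left(z - 1 \right)} - 22 \log{\left(z + 1 \right)} - 2655 \log{\left(z + 3 \right)} + 24 \log{\left(z^{2} + 2 \right)} + 632 \sqrt{2} \operatorname{atan}{\left(\frac{\sqrt{2} z}{2} \right)}}{528}; value = - \frac{885 \log{\left(6 \right)}}{176} - \frac{79 \sqrt{2} \operatorname{atan}{\left(\frac{3 \sqrt{2}}{4} \right)}}{66} - \frac{\log{\left(\frac{17}{4} \right)}}{22} - \frac{\log{\left(4 \right)}}{24} - \frac{\log{\left(2 \right)}}{24} + \frac{\log{\left(\frac{5}{2} \right)}}{24} + \frac{\log{\left(11 \right)}}{22} + \frac{79 \sqrt{2} \operatorname{atan}{\left(\frac{3 \sqrt{2}}{2} \right)}}{66} + \frac{885 \log{\left(\frac{9}{2} \right)}}{176}

Factor the denominator (2 \left(z - 1\right) \left(z + 1\right) \left(z + 3\right) \left(z^{2} + 2\right)) and decompose: f = \frac{3 z + 79}{33 \left(z^{2} + 2\right)} - \frac{885}{176 \left(z + 3\right)} - \frac{1}{24 \left(z + 1\right)} - \frac{1}{48 \left(z - 1\right)}; each piece integrates to a log, atan, or power term.
F(z) = \frac{- 11 \log{\left(z - 1 \right)} - 22 \log{\left(z + 1 \right)} - 2655 \log{\left(z + 3 \right)} + 24 \log{\left(z^{2} + 2 \right)} + 632 \sqrt{2} \operatorname{atan}{\left(\frac{\sqrt{2} z}{2} \right)}}{528} is an antiderivative of f.
Check: d/dz[\frac{- 11 \log{\left(z - 1 \right)} - 22 \log{\left(z + 1 \right)} - 2655 \log{\left(z + 3 \right)} + 24 \log{\left(z^{2} + 2 \right)} + 632 \sqrt{2} \operatorname{atan}{\left(\frac{\sqrt{2} z}{2} \right)}}{528}] = \frac{- 10 z^{4} + 5 z^{3} + 4 z^{2} - 6 z + 6}{2 z^{5} + 6 z^{4} + 2 z^{3} + 6 z^{2} - 4 z - 12}, which equals f(z).
F(3) = - \frac{885 \log{\left(6 \right)}}{176} - \frac{\log{\left(4 \right)}}{24} - \frac{\log{\left(2 \right)}}{48} + \frac{\log{\left(11 \right)}}{22} + \frac{79 \sqrt{2} \operatorname{atan}{\left(\frac{3 \sqrt{2}}{2} \right)}}{66}; F(3/2) = - \frac{885 \log{\left(\frac{9}{2} \right)}}{176} - \frac{\log{\left(\frac{5}{2} \right)}}{24} + \frac{\log{\left(2 \right)}}{48} + \frac{\log{\left(\frac{17}{4} \right)}}{22} + \frac{79 \sqrt{2} \operatorname{atan}{\left(\frac{3 \sqrt{2}}{4} \right)}}{66}.
Integral = F(3) - F(3/2) = - \frac{885 \log{\left(6 \right)}}{176} - \frac{79 \sqrt{2} \operatorname{atan}{\left(\frac{3 \sqrt{2}}{4} \right)}}{66} - \frac{\log{\left(\frac{17}{4} \right)}}{22} - \frac{\log{\left(4 \right)}}{24} - \frac{\log{\left(2 \right)}}{24} + \frac{\log{\left(\frac{5}{2} \right)}}{24} + \frac{\log{\left(11 \right)}}{22} + \frac{79 \sqrt{2} \operatorname{atan}{\left(\frac{3 \sqrt{2}}{2} \right)}}{66} + \frac{885 \log{\left(\frac{9}{2} \right)}}{176}.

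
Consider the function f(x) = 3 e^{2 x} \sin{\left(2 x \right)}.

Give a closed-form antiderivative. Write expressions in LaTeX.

A first test for any F(x): its x-derivative must equal f(x) identically.
Check: d/dx[\frac{3 e^{2 x} \sin{\left(2 x \right)}}{4} - \frac{3 e^{2 x} \cos{\left(2 x \right)}}{4}] = 3 e^{2 x} \sin{\left(2 x \right)} = f(x).

An antiderivative is F(x) = \frac{3 e^{2 x} \sin{\left(2 x \right)}}{4} - \frac{3 e^{2 x} \cos{\left(2 x \right)}}{4}.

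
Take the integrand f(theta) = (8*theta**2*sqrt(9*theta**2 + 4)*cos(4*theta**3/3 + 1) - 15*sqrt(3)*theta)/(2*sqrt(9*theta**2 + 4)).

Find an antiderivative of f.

Whatever form F(theta) takes, F'(theta) = f(theta) is non-negotiable.
Check: d/dtheta[(-5*sqrt(3)*sqrt(9*theta**2 + 4) + 6*sin(4*theta**3/3 + 1))/6] = (8*theta**2*sqrt(9*theta**2 + 4)*cos(4*theta**3/3 + 1) - 15*sqrt(3)*theta)/(2*sqrt(9*theta**2 + 4)) = f(theta).

An antiderivative is F(theta) = (-5*sqrt(3)*sqrt(9*theta**2 + 4) + 6*sin(4*theta**3/3 + 1))/6.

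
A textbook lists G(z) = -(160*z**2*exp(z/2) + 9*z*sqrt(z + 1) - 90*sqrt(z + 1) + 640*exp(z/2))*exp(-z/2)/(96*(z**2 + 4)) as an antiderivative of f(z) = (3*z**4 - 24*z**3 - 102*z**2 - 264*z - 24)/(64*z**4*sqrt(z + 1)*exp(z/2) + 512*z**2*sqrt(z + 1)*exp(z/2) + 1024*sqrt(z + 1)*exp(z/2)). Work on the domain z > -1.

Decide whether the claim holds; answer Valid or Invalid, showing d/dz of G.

Valid. The derivative of G reproduces f.

d/dz[G] = (3*z**4 - 24*z**3 - 102*z**2 - 264*z - 24)/(64*z**4*sqrt(z + 1)*exp(z/2) + 512*z**2*sqrt(z + 1)*exp(z/2) + 1024*sqrt(z + 1)*exp(z/2))
This equals f(z) exactly, so the claim holds.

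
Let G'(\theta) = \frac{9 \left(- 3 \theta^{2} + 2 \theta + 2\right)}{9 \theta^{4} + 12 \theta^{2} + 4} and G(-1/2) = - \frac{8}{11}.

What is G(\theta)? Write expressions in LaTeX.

G(\theta) = \frac{6 \theta^{2} + 9 \theta + 1}{3 \theta^{2} + 2}

Recognize the product-rule pattern: G'(\theta) = u'v + uv' with u = \frac{1}{\theta^{2} + \frac{2}{3}}, v = 3 \theta - 1, so integration by parts undoes it.
A general antiderivative is \frac{3 \theta - 1}{\theta^{2} + \frac{2}{3}} + C.
The condition gives C = - \frac{8}{11} - (- \frac{30}{11}) = 2.
So G(\theta) = \frac{6 \theta^{2} + 9 \theta + 1}{3 \theta^{2} + 2}.
Check: d/d\theta[\frac{6 \theta^{2} + 9 \theta + 1}{3 \theta^{2} + 2}] = \frac{- 27 \theta^{2} + 18 \theta + 18}{9 \theta^{4} + 12 \theta^{2} + 4}, which equals G'(\theta).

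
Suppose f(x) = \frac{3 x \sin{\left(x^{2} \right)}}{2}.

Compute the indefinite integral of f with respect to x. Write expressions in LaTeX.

A candidate is checked by its d/dx: the result must match f(x).
Check: d/dx[- \frac{3 \cos{\left(x^{2} \right)}}{4}] = \frac{3 x \sin{\left(x^{2} \right)}}{2} = f(x).

F(x) = - \frac{3 \cos{\left(x^{2} \right)}}{4} + C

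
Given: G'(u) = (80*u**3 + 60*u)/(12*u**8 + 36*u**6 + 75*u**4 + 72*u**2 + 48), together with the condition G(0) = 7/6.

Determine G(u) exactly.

G(u) = 2 - 5/(3*(u**4 + 3*u**2/2 + 2))

The substitution w = u**4 + 3*u**2/2 + 2 works: G'(u) is exactly (dG/dw)*(dw/du) for that inner function.
A general antiderivative is -5/(3*(u**4 + 3*u**2/2 + 2)) + C.
The condition gives C = 7/6 - (-5/6) = 2.
So G(u) = 2 - 5/(3*(u**4 + 3*u**2/2 + 2)).
Check: d/du[2 - 5/(3*(u**4 + 3*u**2/2 + 2))] = (80*u**3 + 60*u)/(12*u**8 + 36*u**6 + 75*u**4 + 72*u**2 + 48) = G'(u).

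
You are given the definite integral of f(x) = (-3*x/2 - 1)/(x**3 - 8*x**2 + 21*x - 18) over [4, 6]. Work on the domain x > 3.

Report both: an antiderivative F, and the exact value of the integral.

The denominator factors as 2*(x - 3)**2*(x - 2); partial fractions split f into directly integrable pieces: -4/(x - 2) + 4/(x - 3) - 11/(2*(x - 3)**2).
F(x) = (8*x*log(x - 3) - 8*x*log(x - 2) - 24*log(x - 3) + 24*log(x - 2) + 11)/(2*x - 6) is an antiderivative of f.
Check: d/dx[(8*x*log(x - 3) - 8*x*log(x - 2) - 24*log(x - 3) + 24*log(x - 2) + 11)/(2*x - 6)] = (-3*x - 2)/(2*x**3 - 16*x**2 + 42*x - 36), which equals f(x).
F(6) = -4*log(4) + 11/6 + 4*log(3); F(4) = 11/2 - 4*log(2).
Integral = F(6) - F(4) = -4*log(4) - 11/3 + 4*log(2) + 4*log(3).

Antiderivative: F(x) = (8*x*log(x - 3) - 8*x*log(x - 2) - 24*log(x - 3) + 24*log(x - 2) + 11)/(2*x - 6); value = -4*log(4) - 11/3 + 4*log(2) + 4*log(3)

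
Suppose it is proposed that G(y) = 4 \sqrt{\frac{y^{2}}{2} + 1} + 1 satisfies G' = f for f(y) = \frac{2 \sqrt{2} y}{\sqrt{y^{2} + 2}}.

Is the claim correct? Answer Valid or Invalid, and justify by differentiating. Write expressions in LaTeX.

Valid - the claim checks out under differentiation.

d/dy[G] = \frac{2 \sqrt{2} y}{\sqrt{y^{2} + 2}}
This equals f(y) exactly, so the claim holds.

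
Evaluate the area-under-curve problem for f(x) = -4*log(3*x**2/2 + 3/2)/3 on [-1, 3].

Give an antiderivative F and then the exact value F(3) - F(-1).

Whatever form F(x) takes, F'(x) = f(x) is non-negotiable.
F(x) = 4*(-x*log(3*x**2/2 + 3/2) + 2*x - 2*atan(x))/3 is an antiderivative of f.
Check: d/dx[4*(-x*log(3*x**2/2 + 3/2) + 2*x - 2*atan(x))/3] = -4*log(x**2 + 1)/3 - 4*log(3)/3 + 4*log(2)/3, which equals f(x).
F(3) = -4*log(15) - 8*atan(3)/3 + 8; F(-1) = -8/3 + 4*log(3)/3 + 2*pi/3.
Integral = F(3) - F(-1) = -4*log(15) - 8*atan(3)/3 - 2*pi/3 - 4*log(3)/3 + 32/3.

Antiderivative: F(x) = 4*(-x*log(3*x**2/2 + 3/2) + 2*x - 2*atan(x))/3; value = -4*log(15) - 8*atan(3)/3 - 2*pi/3 - 4*log(3)/3 + 32/3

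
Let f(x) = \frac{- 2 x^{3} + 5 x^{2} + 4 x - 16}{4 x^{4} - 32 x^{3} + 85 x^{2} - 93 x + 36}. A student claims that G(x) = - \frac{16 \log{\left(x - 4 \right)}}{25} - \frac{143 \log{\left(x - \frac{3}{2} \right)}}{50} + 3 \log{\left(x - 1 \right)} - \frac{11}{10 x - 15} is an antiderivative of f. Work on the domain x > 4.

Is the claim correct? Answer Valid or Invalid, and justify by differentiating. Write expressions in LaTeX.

d/dx[G] = \frac{- 2 x^{3} + 5 x^{2} + 4 x - 16}{4 x^{4} - 32 x^{3} + 85 x^{2} - 93 x + 36}
This equals f(x) exactly, so the claim holds.

Valid. The derivative of G reproduces f.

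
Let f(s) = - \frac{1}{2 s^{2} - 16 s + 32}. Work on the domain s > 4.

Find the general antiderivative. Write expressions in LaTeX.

F(s) = \frac{1}{2 s - 8} + C

Since d/ds undoes antidifferentiation here, F'(s) = f(s) is required of F(s).
Check: d/ds[\frac{1}{2 s - 8}] = - \frac{1}{2 s^{2} - 16 s + 32} = f(s).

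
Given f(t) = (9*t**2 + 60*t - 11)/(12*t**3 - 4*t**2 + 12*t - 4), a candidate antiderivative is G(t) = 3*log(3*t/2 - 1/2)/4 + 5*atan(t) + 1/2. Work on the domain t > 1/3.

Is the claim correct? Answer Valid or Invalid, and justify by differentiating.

d/dt[G] = (9*t**2 + 60*t - 11)/(12*t**3 - 4*t**2 + 12*t - 4)
This equals f(t) exactly, so the claim holds.

Valid - the claim checks out under differentiation.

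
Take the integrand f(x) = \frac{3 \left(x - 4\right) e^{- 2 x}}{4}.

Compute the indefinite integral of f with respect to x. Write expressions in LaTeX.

F(x) = \frac{3 \left(7 - 2 x\right) e^{- 2 x}}{16} + C

Recognize the product-rule pattern: f = u'v + uv' with u = \frac{21}{16} - \frac{3 x}{8}, v = e^{- 2 x}, so integration by parts undoes it.
Check: d/dx[\frac{3 \left(7 - 2 x\right) e^{- 2 x}}{16}] = \frac{\left(3 x - 12\right) e^{- 2 x}}{4}, which equals f(x).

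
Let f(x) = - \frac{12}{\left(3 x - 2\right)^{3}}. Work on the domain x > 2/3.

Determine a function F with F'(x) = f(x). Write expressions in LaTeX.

A candidate is checked by its d/dx: the result must match f(x).
Check: d/dx[\frac{2}{\left(3 x - 2\right)^{2}}] = - \frac{12}{27 x^{3} - 54 x^{2} + 36 x - 8}, which equals f(x).

An antiderivative is F(x) = \frac{2}{\left(3 x - 2\right)^{2}}.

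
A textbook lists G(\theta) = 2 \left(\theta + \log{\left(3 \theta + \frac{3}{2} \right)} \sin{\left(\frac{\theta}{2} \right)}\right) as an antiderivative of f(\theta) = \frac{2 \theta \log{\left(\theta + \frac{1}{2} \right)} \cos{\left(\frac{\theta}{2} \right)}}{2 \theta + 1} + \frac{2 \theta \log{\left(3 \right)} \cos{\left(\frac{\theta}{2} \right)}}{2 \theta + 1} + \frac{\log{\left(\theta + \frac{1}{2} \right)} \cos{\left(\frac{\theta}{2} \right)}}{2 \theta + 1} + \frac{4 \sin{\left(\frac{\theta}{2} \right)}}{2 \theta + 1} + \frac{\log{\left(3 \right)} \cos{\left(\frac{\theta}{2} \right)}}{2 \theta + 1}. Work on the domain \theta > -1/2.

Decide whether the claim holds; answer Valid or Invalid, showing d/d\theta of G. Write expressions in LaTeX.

Invalid: d/d\theta[G] - f = 2, which is not 0.

d/d\theta[G] = \frac{2 \theta \log{\left(\theta + \frac{1}{2} \right)} \cos{\left(\frac{\theta}{2} \right)} + 2 \theta \log{\left(3 \right)} \cos{\left(\frac{\theta}{2} \right)} + 4 \theta + \log{\left(\theta + \frac{1}{2} \right)} \cos{\left(\frac{\theta}{2} \right)} + 4 \sin{\left(\frac{\theta}{2} \right)} + \log{\left(3 \right)} \cos{\left(\frac{\theta}{2} \right)} + 2}{2 \theta + 1}
d/d\theta[G] - f(\theta) = 2 != 0.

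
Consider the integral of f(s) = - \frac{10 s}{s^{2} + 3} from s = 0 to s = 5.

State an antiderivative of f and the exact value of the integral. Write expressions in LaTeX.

f matches the chain-rule pattern g'(h)*h' with inner function h(s) = s^{2} + 3; substituting u = h(s) collapses the integral.
F(s) = - 5 \log{\left(s^{2} + 3 \right)} is an antiderivative of f.
Check: d/ds[- 5 \log{\left(s^{2} + 3 \right)}] = - \frac{10 s}{s^{2} + 3} = f(s).
F(5) = - 5 \log{\left(28 \right)}; F(0) = - 5 \log{\left(3 \right)}.
Integral = F(5) - F(0) = - 5 \log{\left(28 \right)} + 5 \log{\left(3 \right)}.

Antiderivative: F(s) = - 5 \log{\left(s^{2} + 3 \right)}; value = - 5 \log{\left(28 \right)} + 5 \log{\left(3 \right)}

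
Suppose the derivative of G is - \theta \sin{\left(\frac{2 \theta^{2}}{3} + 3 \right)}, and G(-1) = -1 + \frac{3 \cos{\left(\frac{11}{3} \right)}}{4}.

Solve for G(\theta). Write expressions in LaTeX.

The substitution u = \frac{2 \theta^{2}}{3} + 3 works: G'(\theta) is exactly (dG/du)*(du/d\theta) for that inner function.
A general antiderivative is \frac{3 \cos{\left(\frac{2 \theta^{2}}{3} + 3 \right)}}{4} + C.
The condition gives C = -1 + \frac{3 \cos{\left(\frac{11}{3} \right)}}{4} - (\frac{3 \cos{\left(\frac{11}{3} \right)}}{4}) = -1.
So G(\theta) = \frac{3 \cos{\left(\frac{2 \theta^{2}}{3} + 3 \right)} - 4}{4}.
Check: d/d\theta[\frac{3 \cos{\left(\frac{2 \theta^{2}}{3} + 3 \right)} - 4}{4}] = - \theta \sin{\left(\frac{2 \theta^{2}}{3} + 3 \right)} = G'(\theta).

G(\theta) = \frac{3 \cos{\left(\frac{2 \theta^{2}}{3} + 3 \right)} - 4}{4}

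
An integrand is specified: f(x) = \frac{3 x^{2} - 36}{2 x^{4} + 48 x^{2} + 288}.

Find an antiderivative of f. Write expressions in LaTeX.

Recognize the product-rule pattern: f = u'v + uv' with u = - \frac{3 x}{4}, v = \frac{1}{\frac{x^{2}}{2} + 6}, so integration by parts undoes it.
Check: d/dx[- \frac{3 x}{2 x^{2} + 24}] = \frac{3 x^{2} - 36}{2 x^{4} + 48 x^{2} + 288} = f(x).

An antiderivative is F(x) = - \frac{3 x}{2 x^{2} + 24}.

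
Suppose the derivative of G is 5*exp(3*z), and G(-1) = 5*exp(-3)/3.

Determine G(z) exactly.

The proposed G(z) is checked by its d/dz: the result must match the given G'(z).
A general antiderivative is 5*exp(3*z)/3 + C.
The condition gives C = 5*exp(-3)/3 - (5*exp(-3)/3) = 0.
So G(z) = 5*exp(3*z)/3.
Check: d/dz[5*exp(3*z)/3] = 5*exp(3*z) = G'(z).

G(z) = 5*exp(3*z)/3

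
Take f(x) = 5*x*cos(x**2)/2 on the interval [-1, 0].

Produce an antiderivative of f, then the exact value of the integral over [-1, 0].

Antiderivative: F(x) = 5*sin(x**2)/4; value = -5*sin(1)/4

Differentiate the proposed F(x) back; it has to land on f(x) exactly.
F(x) = 5*sin(x**2)/4 is an antiderivative of f.
Check: d/dx[5*sin(x**2)/4] = 5*x*cos(x**2)/2 = f(x).
F(0) = 0; F(-1) = 5*sin(1)/4.
Integral = F(0) - F(-1) = -5*sin(1)/4.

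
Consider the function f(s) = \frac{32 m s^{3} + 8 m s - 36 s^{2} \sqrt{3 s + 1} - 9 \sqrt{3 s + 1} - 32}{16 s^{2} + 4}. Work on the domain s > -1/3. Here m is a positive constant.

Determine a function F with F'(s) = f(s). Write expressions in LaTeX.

Any candidate F(s) must reproduce f(s) exactly when differentiated.
Check: d/ds[m s^{2} - \frac{3 s \sqrt{3 s + 1}}{2} - \frac{\sqrt{3 s + 1}}{2} - 4 \operatorname{atan}{\left(2 s \right)}] = \frac{32 m s^{3} \sqrt{3 s + 1} + 8 m s \sqrt{3 s + 1} - 108 s^{3} - 36 s^{2} - 27 s - 32 \sqrt{3 s + 1} - 9}{16 s^{2} \sqrt{3 s + 1} + 4 \sqrt{3 s + 1}}, which equals f(s).

An antiderivative is F(s) = m s^{2} - \frac{3 s \sqrt{3 s + 1}}{2} - \frac{\sqrt{3 s + 1}}{2} - 4 \operatorname{atan}{\left(2 s \right)}.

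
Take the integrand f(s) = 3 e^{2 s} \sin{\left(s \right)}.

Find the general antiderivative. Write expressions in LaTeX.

F(s) = - \frac{3 \left(- 2 \sin{\left(s \right)} + \cos{\left(s \right)}\right) e^{2 s}}{5} + C

Recover f(s) by differentiating a candidate F(s); any mismatch rules it out.
Check: d/ds[- \frac{3 \left(- 2 \sin{\left(s \right)} + \cos{\left(s \right)}\right) e^{2 s}}{5}] = 3 e^{2 s} \sin{\left(s \right)} = f(s).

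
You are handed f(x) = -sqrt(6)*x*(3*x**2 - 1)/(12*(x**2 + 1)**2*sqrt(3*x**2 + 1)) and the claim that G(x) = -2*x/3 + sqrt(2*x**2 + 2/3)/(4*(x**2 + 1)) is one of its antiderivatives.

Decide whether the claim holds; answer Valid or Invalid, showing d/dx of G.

d/dx[G] = (-8*sqrt(3)*x**4*sqrt(3*x**2 + 1) - 9*sqrt(2)*x**3 - 16*sqrt(3)*x**2*sqrt(3*x**2 + 1) + 3*sqrt(2)*x - 8*sqrt(3)*sqrt(3*x**2 + 1))/(12*sqrt(3)*x**4*sqrt(3*x**2 + 1) + 24*sqrt(3)*x**2*sqrt(3*x**2 + 1) + 12*sqrt(3)*sqrt(3*x**2 + 1))
d/dx[G] - f(x) = -2/3 != 0.

Invalid: d/dx[G] - f = -2/3, which is not 0.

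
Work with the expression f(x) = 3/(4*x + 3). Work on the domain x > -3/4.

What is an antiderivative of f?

An antiderivative is F(x) = 3*log(2*x + 3/2)/4.

An antiderivative F(x) passes only if d/dx[F] lands on f(x) exactly.
Check: d/dx[3*log(2*x + 3/2)/4] = 3/(4*x + 3) = f(x).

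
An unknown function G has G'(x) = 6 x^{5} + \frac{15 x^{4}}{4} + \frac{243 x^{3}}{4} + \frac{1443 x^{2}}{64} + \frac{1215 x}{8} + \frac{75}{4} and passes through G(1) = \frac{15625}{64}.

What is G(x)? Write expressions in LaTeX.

G'(x) matches the chain-rule pattern g'(h)*h' with inner function h(x) = - x^{2} - \frac{x}{4} - 5; substituting u = h(x) collapses the integral.
A general antiderivative is - \left(- x^{2} - \frac{x}{4} - 5\right)^{3} + C.
The condition gives C = \frac{15625}{64} - (\frac{15625}{64}) = 0.
So G(x) = - \frac{\left(- 4 x^{2} - x - 20\right)^{3}}{64}.
Check: d/dx[- \frac{\left(- 4 x^{2} - x - 20\right)^{3}}{64}] = 6 x^{5} + \frac{15 x^{4}}{4} + \frac{243 x^{3}}{4} + \frac{1443 x^{2}}{64} + \frac{1215 x}{8} + \frac{75}{4} = G'(x).

G(x) = - \frac{\left(- 4 x^{2} - x - 20\right)^{3}}{64}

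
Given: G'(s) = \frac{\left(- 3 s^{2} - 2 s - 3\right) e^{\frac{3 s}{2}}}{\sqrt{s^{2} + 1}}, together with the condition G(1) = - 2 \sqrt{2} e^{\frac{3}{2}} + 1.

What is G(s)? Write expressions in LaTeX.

G(s) = - 2 \sqrt{s^{2} + 1} e^{\frac{3 s}{2}} + 1

Recognize the product-rule pattern: G'(s) = u'v + uv' with u = - 2 \sqrt{s^{2} + 1}, v = e^{\frac{3 s}{2}}, so integration by parts undoes it.
A general antiderivative is - 2 \sqrt{s^{2} + 1} e^{\frac{3 s}{2}} + C.
The condition gives C = - 2 \sqrt{2} e^{\frac{3}{2}} + 1 - (- 2 \sqrt{2} e^{\frac{3}{2}}) = 1.
So G(s) = - 2 \sqrt{s^{2} + 1} e^{\frac{3 s}{2}} + 1.
Check: d/ds[- 2 \sqrt{s^{2} + 1} e^{\frac{3 s}{2}} + 1] = \frac{- 3 s^{2} e^{\frac{3 s}{2}} - 2 s e^{\frac{3 s}{2}} - 3 e^{\frac{3 s}{2}}}{\sqrt{s^{2} + 1}}, which equals G'(s).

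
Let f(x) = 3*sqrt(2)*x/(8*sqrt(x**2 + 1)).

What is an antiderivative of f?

An antiderivative is F(x) = 3*sqrt(2)*sqrt(x**2 + 1)/8.

The substitution u = x**2/2 + 1/2 works: f is exactly (dF/du)*(du/dx) for that inner function.
Check: d/dx[3*sqrt(2)*sqrt(x**2 + 1)/8] = 3*sqrt(2)*x/(8*sqrt(x**2 + 1)) = f(x).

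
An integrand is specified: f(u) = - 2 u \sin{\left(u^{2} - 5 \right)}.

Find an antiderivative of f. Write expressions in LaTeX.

An antiderivative is F(u) = \cos{\left(u^{2} - 5 \right)}.

The substitution w = u^{2} - 5 works: f is exactly (dF/dw)*(dw/du) for that inner function.
Check: d/du[\cos{\left(u^{2} - 5 \right)}] = - 2 u \sin{\left(u^{2} - 5 \right)} = f(u).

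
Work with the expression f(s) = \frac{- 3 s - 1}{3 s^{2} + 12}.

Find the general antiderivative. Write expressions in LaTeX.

F(s) = - \frac{\log{\left(s^{2} + 4 \right)}}{2} - \frac{\operatorname{atan}{\left(\frac{s}{2} \right)}}{6} + C

A first test for any F(s): its s-derivative must equal f(s) identically.
Check: d/ds[- \frac{\log{\left(s^{2} + 4 \right)}}{2} - \frac{\operatorname{atan}{\left(\frac{s}{2} \right)}}{6}] = \frac{- 3 s - 1}{3 s^{2} + 12} = f(s).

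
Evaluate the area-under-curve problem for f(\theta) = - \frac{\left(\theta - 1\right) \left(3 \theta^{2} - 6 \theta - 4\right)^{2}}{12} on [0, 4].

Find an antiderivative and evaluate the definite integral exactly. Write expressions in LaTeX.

The substitution u = - \frac{\theta^{2}}{2} + \theta + \frac{2}{3} works: f is exactly (dF/du)*(du/d\theta) for that inner function.
F(\theta) = \frac{\left(- 3 \theta^{2} + 6 \theta + 4\right)^{3}}{216} is an antiderivative of f.
Check: d/d\theta[\frac{\left(- 3 \theta^{2} + 6 \theta + 4\right)^{3}}{216}] = - \frac{3 \theta^{5}}{4} + \frac{15 \theta^{4}}{4} - 4 \theta^{3} - 3 \theta^{2} + \frac{8 \theta}{3} + \frac{4}{3}, which equals f(\theta).
F(4) = - \frac{1000}{27}; F(0) = \frac{8}{27}.
Integral = F(4) - F(0) = - \frac{112}{3}.

Antiderivative: F(\theta) = \frac{\left(- 3 \theta^{2} + 6 \theta + 4\right)^{3}}{216}; value = - \frac{112}{3}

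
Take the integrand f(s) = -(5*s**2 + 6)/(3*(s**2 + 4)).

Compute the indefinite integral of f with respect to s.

F(s) = -5*s/3 + 7*atan(s/2)/3 + C

For F(s) to be correct the identity F'(s) - f(s) = 0 must hold.
Check: d/ds[-5*s/3 + 7*atan(s/2)/3] = (-5*s**2 - 6)/(3*s**2 + 12), which equals f(s).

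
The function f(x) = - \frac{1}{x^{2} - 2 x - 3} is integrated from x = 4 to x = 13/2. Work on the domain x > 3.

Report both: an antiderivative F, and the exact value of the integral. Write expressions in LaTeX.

The denominator factors as \left(x - 3\right) \left(x + 1\right); partial fractions split f into directly integrable pieces: \frac{1}{4 \left(x + 1\right)} - \frac{1}{4 \left(x - 3\right)}.
F(x) = - \frac{\log{\left(x - 3 \right)}}{4} + \frac{\log{\left(x + 1 \right)}}{4} is an antiderivative of f.
Check: d/dx[- \frac{\log{\left(x - 3 \right)}}{4} + \frac{\log{\left(x + 1 \right)}}{4}] = - \frac{1}{x^{2} - 2 x - 3} = f(x).
F(13/2) = - \frac{\log{\left(\frac{7}{2} \right)}}{4} + \frac{\log{\left(\frac{15}{2} \right)}}{4}; F(4) = \frac{\log{\left(5 \right)}}{4}.
Integral = F(13/2) - F(4) = - \frac{\log{\left(5 \right)}}{4} - \frac{\log{\left(\frac{7}{2} \right)}}{4} + \frac{\log{\left(\frac{15}{2} \right)}}{4}.

Antiderivative: F(x) = - \frac{\log{\left(x - 3 \right)}}{4} + \frac{\log{\left(x + 1 \right)}}{4}; value = - \frac{\log{\left(5 \right)}}{4} - \frac{\log{\left(\frac{7}{2} \right)}}{4} + \frac{\log{\left(\frac{15}{2} \right)}}{4}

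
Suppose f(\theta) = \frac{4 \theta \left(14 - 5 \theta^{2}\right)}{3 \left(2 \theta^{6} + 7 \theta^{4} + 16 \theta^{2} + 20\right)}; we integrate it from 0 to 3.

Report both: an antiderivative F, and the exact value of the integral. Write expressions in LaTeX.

Antiderivative: F(\theta) = \frac{4 \log{\left(\theta^{2} + 2 \right)}}{3} - \frac{2 \log{\left(\theta^{4} + \frac{3 \theta^{2}}{2} + 5 \right)}}{3}; value = - \frac{2 \log{\left(\frac{199}{2} \right)}}{3} - \frac{4 \log{\left(4 \right)}}{3} + \frac{2 \log{\left(5 \right)}}{3} + \frac{4 \log{\left(22 \right)}}{3}

A first test for any F(\theta): its \theta-derivative must equal f(\theta) identically.
F(\theta) = \frac{4 \log{\left(\theta^{2} + 2 \right)}}{3} - \frac{2 \log{\left(\theta^{4} + \frac{3 \theta^{2}}{2} + 5 \right)}}{3} is an antiderivative of f.
Check: d/d\theta[\frac{4 \log{\left(\theta^{2} + 2 \right)}}{3} - \frac{2 \log{\left(\theta^{4} + \frac{3 \theta^{2}}{2} + 5 \right)}}{3}] = \frac{- 20 \theta^{3} + 56 \theta}{6 \theta^{6} + 21 \theta^{4} + 48 \theta^{2} + 60}, which equals f(\theta).
F(3) = - \frac{2 \log{\left(\frac{199}{2} \right)}}{3} + \frac{4 \log{\left(11 \right)}}{3}; F(0) = - \frac{2 \log{\left(5 \right)}}{3} + \frac{4 \log{\left(2 \right)}}{3}.
Integral = F(3) - F(0) = - \frac{2 \log{\left(\frac{199}{2} \right)}}{3} - \frac{4 \log{\left(4 \right)}}{3} + \frac{2 \log{\left(5 \right)}}{3} + \frac{4 \log{\left(22 \right)}}{3}.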